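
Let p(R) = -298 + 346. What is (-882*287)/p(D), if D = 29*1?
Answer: -42189/8 ≈ -5273.6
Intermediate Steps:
D = 29
p(R) = 48
(-882*287)/p(D) = -882*287/48 = -253134*1/48 = -42189/8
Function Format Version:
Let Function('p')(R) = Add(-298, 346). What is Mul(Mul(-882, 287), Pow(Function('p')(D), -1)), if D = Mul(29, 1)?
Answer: Rational(-42189, 8) ≈ -5273.6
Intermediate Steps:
D = 29
Function('p')(R) = 48
Mul(Mul(-882, 287), Pow(Function('p')(D), -1)) = Mul(Mul(-882, 287), Pow(48, -1)) = Mul(-253134, Rational(1, 48)) = Rational(-42189, 8)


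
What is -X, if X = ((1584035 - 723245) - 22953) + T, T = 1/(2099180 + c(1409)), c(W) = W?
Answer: -1759951185994/2100589 ≈ -8.3784e+5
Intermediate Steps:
T = 1/2100589 (T = 1/(2099180 + 1409) = 1/2100589 ≈ 4.7606e-7)
X = 1759951185994/2100589 (X = ((1584035 - 723245) - 22953) + 1/2100589 = (860790 - 22953) + 1/2100589 = 837837 + 1/2100589 = 1759951185994/2100589 ≈ 8.3784e+5)
-X = -1*1759951185994/2100589 = -1759951185994/2100589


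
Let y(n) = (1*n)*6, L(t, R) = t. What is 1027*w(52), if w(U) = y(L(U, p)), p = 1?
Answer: 320424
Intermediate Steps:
y(n) = 6*n (y(n) = n*6 = 6*n)
w(U) = 6*U
1027*w(52) = 1027*(6*52) = 1027*312 = 320424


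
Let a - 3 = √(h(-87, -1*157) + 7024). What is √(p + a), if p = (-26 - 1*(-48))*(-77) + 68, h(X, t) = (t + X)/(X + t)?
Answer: √(-1623 + 5*√281) ≈ 39.232*I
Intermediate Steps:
h(X, t) = 1 (h(X, t) = (X + t)/(X + t) = 1)
a = 3 + 5*√281 (a = 3 + √(1 + 7024) = 3 + √7025 = 3 + 5*√281 ≈ 86.815)
p = -1626 (p = (-26 + 48)*(-77) + 68 = 22*(-77) + 68 = -1694 + 68 = -1626)
√(p + a) = √(-1626 + (3 + 5*√281)) = √(-1623 + 5*√281)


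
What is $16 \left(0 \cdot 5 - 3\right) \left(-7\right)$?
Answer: $336$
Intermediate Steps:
$16 \left(0 \cdot 5 - 3\right) \left(-7\right) = 16 \left(0 - 3\right) \left(-7\right) = 16 \left(-3\right) \left(-7\right) = \left(-48\right) \left(-7\right) = 336$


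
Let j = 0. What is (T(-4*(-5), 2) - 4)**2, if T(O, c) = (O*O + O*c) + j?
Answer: 190096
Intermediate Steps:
T(O, c) = O**2 + O*c (T(O, c) = (O*O + O*c) + 0 = (O**2 + O*c) + 0 = O**2 + O*c)
(T(-4*(-5), 2) - 4)**2 = ((-4*(-5))*(-4*(-5) + 2) - 4)**2 = (20*(20 + 2) - 4)**2 = (20*22 - 4)**2 = (440 - 4)**2 = 436**2 = 190096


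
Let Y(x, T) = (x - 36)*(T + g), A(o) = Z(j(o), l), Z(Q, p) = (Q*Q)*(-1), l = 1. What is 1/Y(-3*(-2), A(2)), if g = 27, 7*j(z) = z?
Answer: -49/39570 ≈ -0.0012383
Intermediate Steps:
j(z) = z/7
Z(Q, p) = -Q**2 (Z(Q, p) = Q**2*(-1) = -Q**2)
A(o) = -o**2/49 (A(o) = -(o/7)**2 = -o**2/49)
Y(x, T) = (-36 + x)*(27 + T) (Y(x, T) = (x - 36)*(T + 27) = (-36 + x)*(27 + T))
1/Y(-3*(-2), A(2)) = 1/(-972 - (-36)*2**2/49 + 27*(-3*(-2)) + (-1/49*2**2)*(-3*(-2))) = 1/(-972 - (-36)*4/49 + 27*6 - 1/49*4*6) = 1/(-972 - 36*(-4/49) + 162 - 4/49*6) = 1/(-972 + 144/49 + 162 - 24/49) = 1/(-39570/49) = -49/39570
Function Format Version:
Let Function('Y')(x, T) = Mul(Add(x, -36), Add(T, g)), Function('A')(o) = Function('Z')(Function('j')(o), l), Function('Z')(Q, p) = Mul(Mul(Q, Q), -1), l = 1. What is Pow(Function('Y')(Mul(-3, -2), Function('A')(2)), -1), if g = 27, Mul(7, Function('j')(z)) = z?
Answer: Rational(-49, 39570) ≈ -0.0012383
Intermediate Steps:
Function('j')(z) = Mul(Rational(1, 7), z)
Function('Z')(Q, p) = Mul(-1, Pow(Q, 2)) (Function('Z')(Q, p) = Mul(Pow(Q, 2), -1) = Mul(-1, Pow(Q, 2)))
Function('A')(o) = Mul(Rational(-1, 49), Pow(o, 2)) (Function('A')(o) = Mul(-1, Pow(Mul(Rational(1, 7), o), 2)) = Mul(-1, Mul(Rational(1, 49), Pow(o, 2))) = Mul(Rational(-1, 49), Pow(o, 2)))
Function('Y')(x, T) = Mul(Add(-36, x), Add(27, T)) (Function('Y')(x, T) = Mul(Add(x, -36), Add(T, 27)) = Mul(Add(-36, x), Add(27, T)))
Pow(Function('Y')(Mul(-3, -2), Function('A')(2)), -1) = Pow(Add(-972, Mul(-36, Mul(Rational(-1, 49), Pow(2, 2))), Mul(27, Mul(-3, -2)), Mul(Mul(Rational(-1, 49), Pow(2, 2)), Mul(-3, -2))), -1) = Pow(Add(-972, Mul(-36, Mul(Rational(-1, 49), 4)), Mul(27, 6), Mul(Mul(Rational(-1, 49), 4), 6)), -1) = Pow(Add(-972, Mul(-36, Rational(-4, 49)), 162, Mul(Rational(-4, 49), 6)), -1) = Pow(Add(-972, Rational(144, 49), 162, Rational(-24, 49)), -1) = Pow(Rational(-39570, 49), -1) = Rational(-49, 39570)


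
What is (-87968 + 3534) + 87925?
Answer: 3491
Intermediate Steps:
(-87968 + 3534) + 87925 = -84434 + 87925 = 3491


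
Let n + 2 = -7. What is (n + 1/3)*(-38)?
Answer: 988/3 ≈ 329.33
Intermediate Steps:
n = -9 (n = -2 - 7 = -9)
(n + 1/3)*(-38) = (-9 + 1/3)*(-38) = (-9 + ⅓)*(-38) = -26/3*(-38) = 988/3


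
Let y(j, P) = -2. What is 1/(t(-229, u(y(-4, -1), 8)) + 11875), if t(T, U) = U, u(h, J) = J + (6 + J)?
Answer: 1/11897 ≈ 8.4055e-5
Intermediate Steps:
u(h, J) = 6 + 2*J
1/(t(-229, u(y(-4, -1), 8)) + 11875) = 1/((6 + 2*8) + 11875) = 1/((6 + 16) + 11875) = 1/(22 + 11875) = 1/11897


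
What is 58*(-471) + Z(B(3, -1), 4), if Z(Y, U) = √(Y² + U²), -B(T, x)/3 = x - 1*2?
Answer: -27318 + √97 ≈ -27308.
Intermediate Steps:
B(T, x) = 6 - 3*x (B(T, x) = -3*(x - 1*2) = -3*(x - 2) = -3*(-2 + x) = 6 - 3*x)
Z(Y, U) = √(U² + Y²)
58*(-471) + Z(B(3, -1), 4) = 58*(-471) + √(4² + (6 - 3*(-1))²) = -27318 + √(16 + (6 + 3)²) = -27318 + √(16 + 9²) = -27318 + √(16 + 81) = -27318 + √97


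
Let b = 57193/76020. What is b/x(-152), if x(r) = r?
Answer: -57193/11555040 ≈ -0.0049496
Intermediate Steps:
b = 57193/76020 (b = 57193*(1/76020) = 57193/76020 ≈ 0.75234)
b/x(-152) = (57193/76020)/(-152) = (57193/76020)*(-1/152) = -57193/11555040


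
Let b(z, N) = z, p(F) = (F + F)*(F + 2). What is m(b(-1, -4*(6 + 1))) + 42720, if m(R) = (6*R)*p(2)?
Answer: 42624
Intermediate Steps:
p(F) = 2*F*(2 + F) (p(F) = (2*F)*(2 + F) = 2*F*(2 + F))
m(R) = 96*R (m(R) = (6*R)*(2*2*(2 + 2)) = (6*R)*(2*2*4) = (6*R)*16 = 96*R)
m(b(-1, -4*(6 + 1))) + 42720 = 96*(-1) + 42720 = -96 + 42720 = 42624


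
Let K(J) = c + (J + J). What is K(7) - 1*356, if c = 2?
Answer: -340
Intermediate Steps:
K(J) = 2 + 2*J (K(J) = 2 + (J + J) = 2 + 2*J)
K(7) - 1*356 = (2 + 2*7) - 1*356 = (2 + 14) - 356 = 16 - 356 = -340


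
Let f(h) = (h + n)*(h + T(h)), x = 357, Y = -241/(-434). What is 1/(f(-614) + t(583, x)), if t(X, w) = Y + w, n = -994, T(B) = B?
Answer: 434/857141995 ≈ 5.0633e-7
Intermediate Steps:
Y = 241/434 (Y = -241*(-1/434) = 241/434 ≈ 0.55530)
t(X, w) = 241/434 + w
f(h) = 2*h*(-994 + h) (f(h) = (h - 994)*(h + h) = (-994 + h)*(2*h) = 2*h*(-994 + h))
1/(f(-614) + t(583, x)) = 1/(2*(-614)*(-994 - 614) + (241/434 + 357)) = 1/(2*(-614)*(-1608) + 155179/434) = 1/(1974624 + 155179/434) = 1/(857141995/434) = 434/857141995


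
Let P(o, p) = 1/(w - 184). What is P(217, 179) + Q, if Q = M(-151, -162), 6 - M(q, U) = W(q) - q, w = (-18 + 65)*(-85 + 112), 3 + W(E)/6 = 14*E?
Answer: 13624346/1085 ≈ 12557.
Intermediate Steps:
W(E) = -18 + 84*E (W(E) = -18 + 6*(14*E) = -18 + 84*E)
w = 1269 (w = 47*27 = 1269)
M(q, U) = 24 - 83*q (M(q, U) = 6 - ((-18 + 84*q) - q) = 6 - (-18 + 83*q) = 6 + (18 - 83*q) = 24 - 83*q)
P(o, p) = 1/1085 (P(o, p) = 1/(1269 - 184) = 1/1085)
Q = 12557 (Q = 24 - 83*(-151) = 24 + 12533 = 12557)
P(217, 179) + Q = 1/1085 + 12557 = 13624346/1085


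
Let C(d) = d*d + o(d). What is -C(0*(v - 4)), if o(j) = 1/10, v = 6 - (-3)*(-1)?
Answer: -⅒ ≈ -0.10000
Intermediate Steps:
v = 3 (v = 6 - 1*3 = 6 - 3 = 3)
o(j) = ⅒
C(d) = ⅒ + d² (C(d) = d*d + ⅒ = d² + ⅒ = ⅒ + d²)
-C(0*(v - 4)) = -(⅒ + (0*(3 - 4))²) = -(⅒ + (0*(-1))²) = -(⅒ + 0²) = -(⅒ + 0) = -1*⅒ = -⅒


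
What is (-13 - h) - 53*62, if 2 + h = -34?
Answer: -3263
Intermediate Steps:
h = -36 (h = -2 - 34 = -36)
(-13 - h) - 53*62 = (-13 - 1*(-36)) - 53*62 = (-13 + 36) - 3286 = 23 - 3286 = -3263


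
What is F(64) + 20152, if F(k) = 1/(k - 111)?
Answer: 947143/47 ≈ 20152.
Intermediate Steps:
F(k) = 1/(-111 + k)
F(64) + 20152 = 1/(-111 + 64) + 20152 = 1/(-47) + 20152 = -1/47 + 20152 = 947143/47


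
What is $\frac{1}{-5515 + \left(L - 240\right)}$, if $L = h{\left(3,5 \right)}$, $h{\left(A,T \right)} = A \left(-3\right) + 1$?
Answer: $- \frac{1}{5763} \approx -0.00017352$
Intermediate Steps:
$h{\left(A,T \right)} = 1 - 3 A$ ($h{\left(A,T \right)} = - 3 A + 1 = 1 - 3 A$)
$L = -8$ ($L = 1 - 9 = -8$)
$\frac{1}{-5515 + \left(L - 240\right)} = \frac{1}{-5515 - 248} = \frac{1}{-5763} = - \frac{1}{5763}$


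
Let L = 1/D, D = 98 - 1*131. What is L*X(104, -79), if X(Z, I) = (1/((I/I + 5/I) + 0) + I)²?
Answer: -33258289/180708 ≈ -184.04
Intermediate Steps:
D = -33 (D = 98 - 131 = -33)
L = -1/33 (L = 1/(-33) = -1/33 ≈ -0.030303)
X(Z, I) = (I + 1/(1 + 5/I))² (X(Z, I) = (1/((1 + 5/I) + 0) + I)² = (1/(1 + 5/I) + I)² = (I + 1/(1 + 5/I))²)
L*X(104, -79) = -(-79)²*(6 - 79)²/(33*(5 - 79)²) = -6241*(-73)²/(33*(-74)²) = -6241*5329/(33*5476) = -1/33*33258289/5476 = -33258289/180708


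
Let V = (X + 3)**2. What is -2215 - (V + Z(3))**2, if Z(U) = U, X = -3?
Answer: -2224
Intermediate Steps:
V = 0 (V = (-3 + 3)**2 = 0**2 = 0)
-2215 - (V + Z(3))**2 = -2215 - (0 + 3)**2 = -2215 - 1*3**2 = -2215 - 1*9 = -2215 - 9 = -2224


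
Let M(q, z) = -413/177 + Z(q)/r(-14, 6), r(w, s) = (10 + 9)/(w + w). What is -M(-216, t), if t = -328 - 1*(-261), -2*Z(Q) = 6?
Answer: -119/57 ≈ -2.0877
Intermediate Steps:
Z(Q) = -3 (Z(Q) = -1/2*6 = -3)
t = -67 (t = -328 + 261 = -67)
r(w, s) = 19/(2*w) (r(w, s) = 19/((2*w)) = 19*(1/(2*w)) = 19/(2*w))
M(q, z) = 119/57 (M(q, z) = -413/177 - 3/((19/2)/(-14)) = -413*1/177 - 3/((19/2)*(-1/14)) = -7/3 - 3/(-19/28) = -7/3 - 3*(-28/19) = -7/3 + 84/19 = 119/57)
-M(-216, t) = -1*119/57 = -119/57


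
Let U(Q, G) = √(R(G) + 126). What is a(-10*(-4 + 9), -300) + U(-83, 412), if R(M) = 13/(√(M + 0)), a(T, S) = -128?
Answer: -128 + √(5346936 + 2678*√103)/206 ≈ -116.75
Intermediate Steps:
R(M) = 13/√M (R(M) = 13/(√M) = 13/√M)
U(Q, G) = √(126 + 13/√G) (U(Q, G) = √(13/√G + 126) = √(126 + 13/√G))
a(-10*(-4 + 9), -300) + U(-83, 412) = -128 + √(126 + 13/√412) = -128 + √(126 + 13*(√103/206)) = -128 + √(126 + 13*√103/206)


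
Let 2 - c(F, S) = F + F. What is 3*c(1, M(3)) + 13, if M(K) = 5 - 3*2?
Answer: 13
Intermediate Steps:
M(K) = -1 (M(K) = 5 - 6 = -1)
c(F, S) = 2 - 2*F (c(F, S) = 2 - (F + F) = 2 - 2*F)
3*c(1, M(3)) + 13 = 3*(2 - 2*1) + 13 = 3*(2 - 2) + 13 = 3*0 + 13 = 0 + 13 = 13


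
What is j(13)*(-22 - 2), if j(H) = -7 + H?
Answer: -144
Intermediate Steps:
j(13)*(-22 - 2) = (-7 + 13)*(-22 - 2) = 6*(-24) = -144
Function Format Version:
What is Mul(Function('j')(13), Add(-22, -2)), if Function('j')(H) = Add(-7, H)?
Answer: -144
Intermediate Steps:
Mul(Function('j')(13), Add(-22, -2)) = Mul(Add(-7, 13), Add(-22, -2)) = Mul(6, -24) = -144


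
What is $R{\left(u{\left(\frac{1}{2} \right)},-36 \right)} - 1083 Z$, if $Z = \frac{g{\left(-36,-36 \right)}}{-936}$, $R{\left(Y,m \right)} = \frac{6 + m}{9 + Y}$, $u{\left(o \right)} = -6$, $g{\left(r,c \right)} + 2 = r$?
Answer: $- \frac{8419}{156} \approx -53.968$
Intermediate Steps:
$g{\left(r,c \right)} = -2 + r$
$R{\left(Y,m \right)} = \frac{6 + m}{9 + Y}$
$Z = \frac{19}{468}$ ($Z = \frac{-2 - 36}{-936} = \left(-38\right) \left(- \frac{1}{936}\right) = \frac{19}{468} \approx 0.040598$)
$R{\left(u{\left(\frac{1}{2} \right)},-36 \right)} - 1083 Z = \frac{6 - 36}{9 - 6} - \frac{6859}{156} = \frac{1}{3} \left(-30\right) - \frac{6859}{156} = -10 - \frac{6859}{156} = - \frac{8419}{156}$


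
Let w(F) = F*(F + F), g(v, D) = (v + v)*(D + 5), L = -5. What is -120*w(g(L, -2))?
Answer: -216000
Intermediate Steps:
g(v, D) = 2*v*(5 + D) (g(v, D) = (2*v)*(5 + D) = 2*v*(5 + D))
w(F) = 2*F**2 (w(F) = F*(2*F) = 2*F**2)
-120*w(g(L, -2)) = -240*(2*(-5)*(5 - 2))**2 = -240*(2*(-5)*3)**2 = -240*(-30)**2 = -240*900 = -120*1800 = -216000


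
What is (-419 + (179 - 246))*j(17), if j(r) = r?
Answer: -8262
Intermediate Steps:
(-419 + (179 - 246))*j(17) = (-419 + (179 - 246))*17 = (-419 - 67)*17 = -486*17 = -8262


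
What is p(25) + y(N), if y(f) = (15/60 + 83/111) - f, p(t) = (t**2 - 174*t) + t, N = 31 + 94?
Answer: -1697857/444 ≈ -3824.0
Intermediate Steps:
N = 125
p(t) = t**2 - 173*t
y(f) = 443/444 - f (y(f) = (15*(1/60) + 83*(1/111)) - f = (1/4 + 83/111) - f = 443/444 - f)
p(25) + y(N) = 25*(-173 + 25) + (443/444 - 1*125) = 25*(-148) + (443/444 - 125) = -3700 - 55057/444 = -1697857/444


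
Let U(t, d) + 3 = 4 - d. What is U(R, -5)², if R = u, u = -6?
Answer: 36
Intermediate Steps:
R = -6
U(t, d) = 1 - d (U(t, d) = -3 + (4 - d) = 1 - d)
U(R, -5)² = (1 - 1*(-5))² = (1 + 5)² = 6² = 36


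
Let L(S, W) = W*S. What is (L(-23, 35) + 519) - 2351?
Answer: -2637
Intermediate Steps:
L(S, W) = S*W
(L(-23, 35) + 519) - 2351 = (-23*35 + 519) - 2351 = (-805 + 519) - 2351 = -286 - 2351 = -2637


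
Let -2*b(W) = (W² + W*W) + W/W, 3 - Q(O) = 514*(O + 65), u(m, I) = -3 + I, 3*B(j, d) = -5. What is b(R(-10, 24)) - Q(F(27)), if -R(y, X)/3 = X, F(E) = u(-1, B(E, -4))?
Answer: 154943/6 ≈ 25824.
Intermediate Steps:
B(j, d) = -5/3 (B(j, d) = (⅓)*(-5) = -5/3)
F(E) = -14/3 (F(E) = -3 - 5/3 = -14/3)
Q(O) = -33407 - 514*O (Q(O) = 3 - 514*(O + 65) = 3 - 514*(65 + O) = 3 - (33410 + 514*O) = 3 + (-33410 - 514*O) = -33407 - 514*O)
R(y, X) = -3*X
b(W) = -½ - W² (b(W) = -((W² + W*W) + W/W)/2 = -((W² + W²) + 1)/2 = -(2*W² + 1)/2 = -(1 + 2*W²)/2 = -½ - W²)
b(R(-10, 24)) - Q(F(27)) = (-½ - (-3*24)²) - (-33407 - 514*(-14/3)) = (-½ - 1*(-72)²) - (-33407 + 7196/3) = (-½ - 1*5184) - 1*(-93025/3) = (-½ - 5184) + 93025/3 = -10369/2 + 93025/3 = 154943/6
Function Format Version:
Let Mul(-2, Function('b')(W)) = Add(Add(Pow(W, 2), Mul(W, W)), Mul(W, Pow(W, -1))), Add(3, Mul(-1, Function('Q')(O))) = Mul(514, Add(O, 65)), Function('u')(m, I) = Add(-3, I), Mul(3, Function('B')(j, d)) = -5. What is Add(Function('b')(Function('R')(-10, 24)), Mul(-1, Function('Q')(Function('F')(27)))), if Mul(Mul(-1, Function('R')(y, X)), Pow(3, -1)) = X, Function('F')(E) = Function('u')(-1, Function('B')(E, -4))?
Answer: Rational(154943, 6) ≈ 25824.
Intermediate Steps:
Function('B')(j, d) = Rational(-5, 3) (Function('B')(j, d) = Mul(Rational(1, 3), -5) = Rational(-5, 3))
Function('F')(E) = Rational(-14, 3) (Function('F')(E) = Add(-3, Rational(-5, 3)) = Rational(-14, 3))
Function('Q')(O) = Add(-33407, Mul(-514, O)) (Function('Q')(O) = Add(3, Mul(-1, Mul(514, Add(O, 65)))) = Add(3, Mul(-1, Mul(514, Add(65, O)))) = Add(3, Mul(-1, Add(33410, Mul(514, O)))) = Add(3, Add(-33410, Mul(-514, O))) = Add(-33407, Mul(-514, O)))
Function('R')(y, X) = Mul(-3, X)
Function('b')(W) = Add(Rational(-1, 2), Mul(-1, Pow(W, 2))) (Function('b')(W) = Mul(Rational(-1, 2), Add(Add(Pow(W, 2), Mul(W, W)), Mul(W, Pow(W, -1)))) = Mul(Rational(-1, 2), Add(Add(Pow(W, 2), Pow(W, 2)), 1)) = Mul(Rational(-1, 2), Add(Mul(2, Pow(W, 2)), 1)) = Mul(Rational(-1, 2), Add(1, Mul(2, Pow(W, 2)))) = Add(Rational(-1, 2), Mul(-1, Pow(W, 2))))
Add(Function('b')(Function('R')(-10, 24)), Mul(-1, Function('Q')(Function('F')(27)))) = Add(Add(Rational(-1, 2), Mul(-1, Pow(Mul(-3, 24), 2))), Mul(-1, Add(-33407, Mul(-514, Rational(-14, 3))))) = Add(Add(Rational(-1, 2), Mul(-1, Pow(-72, 2))), Mul(-1, Add(-33407, Rational(7196, 3)))) = Add(Add(Rational(-1, 2), Mul(-1, 5184)), Mul(-1, Rational(-93025, 3))) = Add(Add(Rational(-1, 2), -5184), Rational(93025, 3)) = Add(Rational(-10369, 2), Rational(93025, 3)) = Rational(154943, 6)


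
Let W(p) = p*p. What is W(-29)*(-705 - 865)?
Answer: -1320370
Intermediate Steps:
W(p) = p²
W(-29)*(-705 - 865) = (-29)²*(-705 - 865) = 841*(-1570) = -1320370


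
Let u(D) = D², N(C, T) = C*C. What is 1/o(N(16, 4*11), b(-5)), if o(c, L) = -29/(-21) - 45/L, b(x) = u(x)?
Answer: -105/44 ≈ -2.3864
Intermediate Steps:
N(C, T) = C²
b(x) = x²
o(c, L) = 29/21 - 45/L (o(c, L) = -29*(-1/21) - 45/L = 29/21 - 45/L)
1/o(N(16, 4*11), b(-5)) = 1/(29/21 - 45/((-5)²)) = 1/(29/21 - 45/25) = 1/(29/21 - 45*1/25) = 1/(29/21 - 9/5) = 1/(-44/105) = -105/44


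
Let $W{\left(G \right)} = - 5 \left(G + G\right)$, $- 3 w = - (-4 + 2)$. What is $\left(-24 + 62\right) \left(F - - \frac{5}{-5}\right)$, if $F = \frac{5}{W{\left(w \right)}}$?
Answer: $- \frac{19}{2} \approx -9.5$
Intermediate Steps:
$w = - \frac{2}{3}$ ($w = - \frac{\left(-1\right) \left(-4 + 2\right)}{3} = - \frac{\left(-1\right) \left(-2\right)}{3} = \left(- \frac{1}{3}\right) 2 = - \frac{2}{3} \approx -0.66667$)
$W{\left(G \right)} = - 10 G$ ($W{\left(G \right)} = - 5 \cdot 2 G = - 10 G$)
$F = \frac{3}{4}$ ($F = \frac{5}{\left(-10\right) \left(- \frac{2}{3}\right)} = \frac{5}{\frac{20}{3}} = 5 \cdot \frac{3}{20} = \frac{3}{4} \approx 0.75$)
$\left(-24 + 62\right) \left(F - - \frac{5}{-5}\right) = \left(-24 + 62\right) \left(\frac{3}{4} - - \frac{5}{-5}\right) = 38 \left(\frac{3}{4} - \left(-5\right) \left(- \frac{1}{5}\right)\right) = 38 \left(\frac{3}{4} - 1\right) = 38 \left(- \frac{1}{4}\right) = - \frac{19}{2}$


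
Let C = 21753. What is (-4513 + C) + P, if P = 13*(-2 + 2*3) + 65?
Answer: 17357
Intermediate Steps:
P = 117 (P = 13*(-2 + 6) + 65 = 13*4 + 65 = 52 + 65 = 117)
(-4513 + C) + P = (-4513 + 21753) + 117 = 17240 + 117 = 17357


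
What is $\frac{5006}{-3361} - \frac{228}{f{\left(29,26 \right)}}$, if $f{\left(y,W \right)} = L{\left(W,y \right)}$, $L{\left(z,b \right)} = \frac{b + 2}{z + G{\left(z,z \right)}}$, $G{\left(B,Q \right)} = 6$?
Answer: $- \frac{24677042}{104191} \approx -236.84$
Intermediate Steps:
$L{\left(z,b \right)} = \frac{2 + b}{6 + z}$ ($L{\left(z,b \right)} = \frac{b + 2}{z + 6} = \frac{2 + b}{6 + z}$)
$f{\left(y,W \right)} = \frac{2 + y}{6 + W}$
$\frac{5006}{-3361} - \frac{228}{f{\left(29,26 \right)}} = \frac{5006}{-3361} - \frac{228}{\frac{1}{6 + 26} \left(2 + 29\right)} = 5006 \left(- \frac{1}{3361}\right) - \frac{228}{\frac{1}{32} \cdot 31} = - \frac{5006}{3361} - \frac{228}{\frac{1}{32} \cdot 31} = - \frac{5006}{3361} - \frac{228}{\frac{31}{32}} = - \frac{5006}{3361} - \frac{7296}{31} = - \frac{24677042}{104191}$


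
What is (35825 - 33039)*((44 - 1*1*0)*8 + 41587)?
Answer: 116842054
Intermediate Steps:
(35825 - 33039)*((44 - 1*1*0)*8 + 41587) = 2786*((44 - 1*0)*8 + 41587) = 2786*((44 + 0)*8 + 41587) = 2786*(44*8 + 41587) = 2786*(352 + 41587) = 2786*41939 = 116842054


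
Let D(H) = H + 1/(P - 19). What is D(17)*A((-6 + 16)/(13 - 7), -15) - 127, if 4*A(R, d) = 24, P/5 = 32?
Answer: -1173/47 ≈ -24.957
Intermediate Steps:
P = 160 (P = 5*32 = 160)
A(R, d) = 6 (A(R, d) = (¼)*24 = 6)
D(H) = 1/141 + H (D(H) = H + 1/(160 - 19) = H + 1/141 = 1/141 + H)
D(17)*A((-6 + 16)/(13 - 7), -15) - 127 = (1/141 + 17)*6 - 127 = (2398/141)*6 - 127 = 4796/47 - 127 = -1173/47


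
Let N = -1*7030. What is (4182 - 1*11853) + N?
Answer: -14701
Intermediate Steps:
N = -7030
(4182 - 1*11853) + N = (4182 - 1*11853) - 7030 = (4182 - 11853) - 7030 = -7671 - 7030 = -14701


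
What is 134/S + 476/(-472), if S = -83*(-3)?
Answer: -13819/29382 ≈ -0.47032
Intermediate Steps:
S = 249
134/S + 476/(-472) = 134/249 + 476/(-472) = 134*(1/249) + 476*(-1/472) = 134/249 - 119/118 = -13819/29382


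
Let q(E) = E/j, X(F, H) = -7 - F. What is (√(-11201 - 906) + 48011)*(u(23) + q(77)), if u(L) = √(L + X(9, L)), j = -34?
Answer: -(77 - 34*√7)*(48011 + I*√12107)/34 ≈ 18294.0 + 41.927*I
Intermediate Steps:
q(E) = -E/34 (q(E) = E/(-34) = E*(-1/34) = -E/34)
u(L) = √(-16 + L) (u(L) = √(L + (-7 - 1*9)) = √(L + (-7 - 9)) = √(L - 16) = √(-16 + L))
(√(-11201 - 906) + 48011)*(u(23) + q(77)) = (√(-11201 - 906) + 48011)*(√(-16 + 23) - 1/34*77) = (√(-12107) + 48011)*(√7 - 77/34) = (I*√12107 + 48011)*(-77/34 + √7) = (48011 + I*√12107)*(-77/34 + √7)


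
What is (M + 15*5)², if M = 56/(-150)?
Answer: 31326409/5625 ≈ 5569.1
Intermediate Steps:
M = -28/75 (M = 56*(-1/150) = -28/75 ≈ -0.37333)
(M + 15*5)² = (-28/75 + 15*5)² = (-28/75 + 75)² = (5597/75)² = 31326409/5625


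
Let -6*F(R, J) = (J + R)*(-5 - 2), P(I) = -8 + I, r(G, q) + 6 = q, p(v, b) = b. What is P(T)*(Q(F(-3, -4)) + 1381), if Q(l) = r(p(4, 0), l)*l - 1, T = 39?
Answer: 1669195/36 ≈ 46367.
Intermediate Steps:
r(G, q) = -6 + q
F(R, J) = 7*J/6 + 7*R/6 (F(R, J) = -(J + R)*(-5 - 2)/6 = -(J + R)*(-7)/6 = -(-7*J - 7*R)/6 = 7*J/6 + 7*R/6)
Q(l) = -1 + l*(-6 + l) (Q(l) = (-6 + l)*l - 1 = l*(-6 + l) - 1 = -1 + l*(-6 + l))
P(T)*(Q(F(-3, -4)) + 1381) = (-8 + 39)*((-1 + ((7/6)*(-4) + (7/6)*(-3))*(-6 + ((7/6)*(-4) + (7/6)*(-3)))) + 1381) = 31*((-1 + (-14/3 - 7/2)*(-6 + (-14/3 - 7/2))) + 1381) = 31*((-1 - 49*(-6 - 49/6)/6) + 1381) = 31*((-1 - 49/6*(-85/6)) + 1381) = 31*((-1 + 4165/36) + 1381) = 31*(4129/36 + 1381) = 31*(53845/36) = 1669195/36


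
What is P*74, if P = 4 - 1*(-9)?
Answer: 962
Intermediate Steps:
P = 13 (P = 4 + 9 = 13)
P*74 = 13*74 = 962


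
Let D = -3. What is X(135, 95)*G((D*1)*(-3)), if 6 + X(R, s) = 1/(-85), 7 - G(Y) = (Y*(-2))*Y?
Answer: -86359/85 ≈ -1016.0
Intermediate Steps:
G(Y) = 7 + 2*Y**2 (G(Y) = 7 - Y*(-2)*Y = 7 - (-2*Y)*Y = 7 - (-2)*Y**2 = 7 + 2*Y**2)
X(R, s) = -511/85 (X(R, s) = -6 + 1/(-85) = -6 - 1/85 = -511/85)
X(135, 95)*G((D*1)*(-3)) = -511*(7 + 2*(-3*1*(-3))**2)/85 = -511*(7 + 2*(-3*(-3))**2)/85 = -511*(7 + 2*9**2)/85 = -511*(7 + 2*81)/85 = -511*(7 + 162)/85 = -511/85*169 = -86359/85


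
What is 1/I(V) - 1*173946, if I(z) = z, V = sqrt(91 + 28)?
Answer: -173946 + sqrt(119)/119 ≈ -1.7395e+5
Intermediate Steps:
V = sqrt(119) ≈ 10.909
1/I(V) - 1*173946 = 1/(sqrt(119)) - 1*173946 = sqrt(119)/119 - 173946 = -173946 + sqrt(119)/119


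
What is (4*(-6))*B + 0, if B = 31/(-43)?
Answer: 744/43 ≈ 17.302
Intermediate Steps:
B = -31/43 (B = 31*(-1/43) = -31/43 ≈ -0.72093)
(4*(-6))*B + 0 = (4*(-6))*(-31/43) + 0 = -24*(-31/43) + 0 = 744/43 + 0 = 744/43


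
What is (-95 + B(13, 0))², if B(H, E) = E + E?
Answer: 9025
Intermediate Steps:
B(H, E) = 2*E
(-95 + B(13, 0))² = (-95 + 2*0)² = (-95 + 0)² = (-95)² = 9025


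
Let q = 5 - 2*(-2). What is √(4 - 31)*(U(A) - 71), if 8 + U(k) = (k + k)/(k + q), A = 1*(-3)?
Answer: -240*I*√3 ≈ -415.69*I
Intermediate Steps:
q = 9 (q = 5 + 4 = 9)
A = -3
U(k) = -8 + 2*k/(9 + k) (U(k) = -8 + (k + k)/(k + 9) = -8 + (2*k)/(9 + k) = -8 + 2*k/(9 + k))
√(4 - 31)*(U(A) - 71) = √(4 - 31)*(6*(-12 - 1*(-3))/(9 - 3) - 71) = √(-27)*(6*(-12 + 3)/6 - 71) = (3*I*√3)*(6*(⅙)*(-9) - 71) = (3*I*√3)*(-9 - 71) = (3*I*√3)*(-80) = -240*I*√3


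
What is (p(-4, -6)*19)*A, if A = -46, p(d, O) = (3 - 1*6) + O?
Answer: 7866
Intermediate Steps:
p(d, O) = -3 + O (p(d, O) = (3 - 6) + O = -3 + O)
(p(-4, -6)*19)*A = ((-3 - 6)*19)*(-46) = -9*19*(-46) = -171*(-46) = 7866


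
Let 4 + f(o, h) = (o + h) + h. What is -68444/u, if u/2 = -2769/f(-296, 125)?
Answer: -24100/39 ≈ -617.95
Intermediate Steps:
f(o, h) = -4 + o + 2*h (f(o, h) = -4 + ((o + h) + h) = -4 + ((h + o) + h) = -4 + (o + 2*h) = -4 + o + 2*h)
u = 2769/25 (u = 2*(-2769/(-4 - 296 + 2*125)) = 2*(-2769/(-4 - 296 + 250)) = 2*(-2769/(-50)) = 2*(-2769*(-1/50)) = 2*(2769/50) = 2769/25 ≈ 110.76)
-68444/u = -68444/2769/25 = -68444*25/2769 = -24100/39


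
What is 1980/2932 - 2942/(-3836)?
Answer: 2027653/1405894 ≈ 1.4423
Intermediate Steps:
1980/2932 - 2942/(-3836) = 1980*(1/2932) - 2942*(-1/3836) = 495/733 + 1471/1918 = 2027653/1405894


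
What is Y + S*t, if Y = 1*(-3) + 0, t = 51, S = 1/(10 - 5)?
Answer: 36/5 ≈ 7.2000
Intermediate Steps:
S = 1/5 ≈ 0.20000
Y = -3 (Y = -3 + 0 = -3)
Y + S*t = -3 + (1/5)*51 = -3 + 51/5 = 36/5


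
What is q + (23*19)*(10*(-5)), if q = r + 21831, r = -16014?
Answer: -16033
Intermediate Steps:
q = 5817 (q = -16014 + 21831 = 5817)
q + (23*19)*(10*(-5)) = 5817 + (23*19)*(10*(-5)) = 5817 + 437*(-50) = 5817 - 21850 = -16033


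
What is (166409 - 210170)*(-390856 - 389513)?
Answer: 34149727809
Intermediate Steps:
(166409 - 210170)*(-390856 - 389513) = -43761*(-780369) = 34149727809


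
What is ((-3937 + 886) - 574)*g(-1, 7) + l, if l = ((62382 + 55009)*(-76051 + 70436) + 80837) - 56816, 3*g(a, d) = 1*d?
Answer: -1977404707/3 ≈ -6.5913e+8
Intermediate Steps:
g(a, d) = d/3 (g(a, d) = (1*d)/3 = d/3)
l = -659126444 (l = (117391*(-5615) + 80837) - 56816 = (-659150465 + 80837) - 56816 = -659069628 - 56816 = -659126444)
((-3937 + 886) - 574)*g(-1, 7) + l = ((-3937 + 886) - 574)*((1/3)*7) - 659126444 = (-3051 - 574)*(7/3) - 659126444 = -3625*7/3 - 659126444 = -25375/3 - 659126444 = -1977404707/3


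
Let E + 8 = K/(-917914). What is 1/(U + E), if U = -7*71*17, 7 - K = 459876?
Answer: -917914/7762338829 ≈ -0.00011825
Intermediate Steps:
K = -459869 (K = 7 - 1*459876 = 7 - 459876 = -459869)
E = -6883443/917914 (E = -8 - 459869/(-917914) = -8 - 459869*(-1/917914) = -8 + 459869/917914 = -6883443/917914 ≈ -7.4990)
U = -8449 (U = -497*17 = -8449)
1/(U + E) = 1/(-8449 - 6883443/917914) = 1/(-7762338829/917914) = -917914/7762338829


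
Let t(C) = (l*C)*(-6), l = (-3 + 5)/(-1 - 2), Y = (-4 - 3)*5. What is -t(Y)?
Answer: 140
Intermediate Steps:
Y = -35 (Y = -7*5 = -35)
l = -⅔ (l = 2/(-3) = 2*(-⅓) = -⅔ ≈ -0.66667)
t(C) = 4*C (t(C) = -2*C/3*(-6) = 4*C)
-t(Y) = -4*(-35) = -1*(-140) = 140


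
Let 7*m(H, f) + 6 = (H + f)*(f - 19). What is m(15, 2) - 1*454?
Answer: -3473/7 ≈ -496.14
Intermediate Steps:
m(H, f) = -6/7 + (-19 + f)*(H + f)/7 (m(H, f) = -6/7 + ((H + f)*(f - 19))/7 = -6/7 + ((H + f)*(-19 + f))/7 = -6/7 + ((-19 + f)*(H + f))/7 = -6/7 + (-19 + f)*(H + f)/7)
m(15, 2) - 1*454 = (-6/7 - 19/7*15 - 19/7*2 + (⅐)*2² + (⅐)*15*2) - 1*454 = (-6/7 - 285/7 - 38/7 + (⅐)*4 + 30/7) - 454 = (-6/7 - 285/7 - 38/7 + 4/7 + 30/7) - 454 = -295/7 - 454 = -3473/7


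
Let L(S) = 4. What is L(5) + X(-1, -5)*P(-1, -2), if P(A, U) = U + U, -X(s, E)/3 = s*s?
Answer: 16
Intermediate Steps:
X(s, E) = -3*s² (X(s, E) = -3*s*s = -3*s²)
P(A, U) = 2*U
L(5) + X(-1, -5)*P(-1, -2) = 4 + (-3*(-1)²)*(2*(-2)) = 4 - 3*1*(-4) = 4 - 3*(-4) = 4 + 12 = 16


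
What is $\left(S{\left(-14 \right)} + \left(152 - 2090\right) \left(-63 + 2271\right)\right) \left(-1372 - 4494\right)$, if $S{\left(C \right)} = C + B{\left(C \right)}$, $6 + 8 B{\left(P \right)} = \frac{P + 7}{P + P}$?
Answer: $\frac{401620966467}{16} \approx 2.5101 \cdot 10^{10}$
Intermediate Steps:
$B{\left(P \right)} = - \frac{3}{4} + \frac{7 + P}{16 P}$ ($B{\left(P \right)} = - \frac{3}{4} + \frac{\left(P + 7\right) \frac{1}{P + P}}{8} = - \frac{3}{4} + \frac{\left(7 + P\right) \frac{1}{2 P}}{8} = - \frac{3}{4} + \frac{\frac{1}{2} \frac{1}{P} \left(7 + P\right)}{8} = - \frac{3}{4} + \frac{7 + P}{16 P}$)
$S{\left(C \right)} = C + \frac{7 - 11 C}{16 C}$
$\left(S{\left(-14 \right)} + \left(152 - 2090\right) \left(-63 + 2271\right)\right) \left(-1372 - 4494\right) = \left(\left(- \frac{11}{16} - 14 + \frac{7}{16 \left(-14\right)}\right) + \left(152 - 2090\right) \left(-63 + 2271\right)\right) \left(-1372 - 4494\right) = \left(\left(- \frac{11}{16} - 14 + \frac{7}{16} \left(- \frac{1}{14}\right)\right) - 4279104\right) \left(-5866\right) = \left(\left(- \frac{11}{16} - 14 - \frac{1}{32}\right) - 4279104\right) \left(-5866\right) = \left(- \frac{471}{32} - 4279104\right) \left(-5866\right) = \left(- \frac{136931799}{32}\right) \left(-5866\right) = \frac{401620966467}{16}$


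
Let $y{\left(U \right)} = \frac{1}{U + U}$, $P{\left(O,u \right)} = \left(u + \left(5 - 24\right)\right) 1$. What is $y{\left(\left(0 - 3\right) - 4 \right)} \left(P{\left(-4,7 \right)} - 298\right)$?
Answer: $\frac{155}{7} \approx 22.143$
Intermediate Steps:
$P{\left(O,u \right)} = -19 + u$ ($P{\left(O,u \right)} = \left(u + \left(5 - 24\right)\right) 1 = \left(u - 19\right) 1 = \left(-19 + u\right) 1 = -19 + u$)
$y{\left(U \right)} = \frac{1}{2 U}$
$y{\left(\left(0 - 3\right) - 4 \right)} \left(P{\left(-4,7 \right)} - 298\right) = \frac{1}{2 \left(\left(0 - 3\right) - 4\right)} \left(\left(-19 + 7\right) - 298\right) = \frac{1}{2 \left(-3 - 4\right)} \left(-12 - 298\right) = \frac{1}{2 \left(-7\right)} \left(-310\right) = \frac{1}{2} \left(- \frac{1}{7}\right) \left(-310\right) = \left(- \frac{1}{14}\right) \left(-310\right) = \frac{155}{7}$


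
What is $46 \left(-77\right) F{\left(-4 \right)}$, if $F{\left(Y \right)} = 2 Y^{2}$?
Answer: $-113344$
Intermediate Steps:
$46 \left(-77\right) F{\left(-4 \right)} = 46 \left(-77\right) 2 \left(-4\right)^{2} = - 3542 \cdot 2 \cdot 16 = \left(-3542\right) 32 = -113344$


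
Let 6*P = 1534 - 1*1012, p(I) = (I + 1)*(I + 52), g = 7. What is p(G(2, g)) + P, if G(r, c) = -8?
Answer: -221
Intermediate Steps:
p(I) = (1 + I)*(52 + I)
P = 87 (P = (1534 - 1*1012)/6 = (1534 - 1012)/6 = (1/6)*522 = 87)
p(G(2, g)) + P = (52 + (-8)**2 + 53*(-8)) + 87 = (52 + 64 - 424) + 87 = -308 + 87 = -221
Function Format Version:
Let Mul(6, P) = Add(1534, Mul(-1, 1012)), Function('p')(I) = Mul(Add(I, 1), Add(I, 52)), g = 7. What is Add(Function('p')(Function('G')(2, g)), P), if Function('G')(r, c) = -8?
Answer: -221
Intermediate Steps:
Function('p')(I) = Mul(Add(1, I), Add(52, I))
P = 87 (P = Mul(Rational(1, 6), Add(1534, Mul(-1, 1012))) = Mul(Rational(1, 6), Add(1534, -1012)) = Mul(Rational(1, 6), 522) = 87)
Add(Function('p')(Function('G')(2, g)), P) = Add(Add(52, Pow(-8, 2), Mul(53, -8)), 87) = Add(Add(52, 64, -424), 87) = Add(-308, 87) = -221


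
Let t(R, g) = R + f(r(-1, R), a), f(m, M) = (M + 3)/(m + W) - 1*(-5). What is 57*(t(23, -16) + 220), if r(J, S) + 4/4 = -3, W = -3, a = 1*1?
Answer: 98724/7 ≈ 14103.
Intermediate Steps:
a = 1
r(J, S) = -4 (r(J, S) = -1 - 3 = -4)
f(m, M) = 5 + (3 + M)/(-3 + m) (f(m, M) = (M + 3)/(m - 3) - 1*(-5) = (3 + M)/(-3 + m) + 5 = 5 + (3 + M)/(-3 + m))
t(R, g) = 31/7 + R (t(R, g) = R + (-12 + 1 + 5*(-4))/(-3 - 4) = R + (-12 + 1 - 20)/(-7) = R - ⅐*(-31) = R + 31/7 = 31/7 + R)
57*(t(23, -16) + 220) = 57*((31/7 + 23) + 220) = 57*(192/7 + 220) = 57*(1732/7) = 98724/7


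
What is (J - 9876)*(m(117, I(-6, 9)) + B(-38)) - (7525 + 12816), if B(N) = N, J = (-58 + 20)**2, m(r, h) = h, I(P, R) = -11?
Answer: 392827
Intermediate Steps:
J = 1444 (J = (-38)**2 = 1444)
(J - 9876)*(m(117, I(-6, 9)) + B(-38)) - (7525 + 12816) = (1444 - 9876)*(-11 - 38) - (7525 + 12816) = -8432*(-49) - 1*20341 = 413168 - 20341 = 392827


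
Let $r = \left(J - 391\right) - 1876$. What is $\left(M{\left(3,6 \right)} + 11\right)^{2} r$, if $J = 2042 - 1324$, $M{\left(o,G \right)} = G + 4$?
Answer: $-683109$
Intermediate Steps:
$M{\left(o,G \right)} = 4 + G$
$J = 718$
$r = -1549$ ($r = \left(718 - 391\right) - 1876 = 327 - 1876 = -1549$)
$\left(M{\left(3,6 \right)} + 11\right)^{2} r = \left(\left(4 + 6\right) + 11\right)^{2} \left(-1549\right) = \left(10 + 11\right)^{2} \left(-1549\right) = 21^{2} \left(-1549\right) = 441 \left(-1549\right) = -683109$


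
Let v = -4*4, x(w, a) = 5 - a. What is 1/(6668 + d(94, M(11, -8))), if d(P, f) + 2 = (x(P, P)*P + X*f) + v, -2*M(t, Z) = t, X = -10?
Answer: -1/1661 ≈ -0.00060205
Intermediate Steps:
M(t, Z) = -t/2
v = -16
d(P, f) = -18 - 10*f + P*(5 - P) (d(P, f) = -2 + (((5 - P)*P - 10*f) - 16) = -2 + ((P*(5 - P) - 10*f) - 16) = -2 + ((-10*f + P*(5 - P)) - 16) = -2 + (-16 - 10*f + P*(5 - P)) = -18 - 10*f + P*(5 - P))
1/(6668 + d(94, M(11, -8))) = 1/(6668 + (-18 - (-5)*11 - 1*94*(-5 + 94))) = 1/(6668 + (-18 - 10*(-11/2) - 1*94*89)) = 1/(6668 + (-18 + 55 - 8366)) = 1/(6668 - 8329) = 1/(-1661) = -1/1661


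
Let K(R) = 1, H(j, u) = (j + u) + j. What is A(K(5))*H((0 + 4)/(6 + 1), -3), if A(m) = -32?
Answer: 416/7 ≈ 59.429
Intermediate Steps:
H(j, u) = u + 2*j
A(K(5))*H((0 + 4)/(6 + 1), -3) = -32*(-3 + 2*((0 + 4)/(6 + 1))) = -32*(-3 + 2*(4/7)) = -32*(-3 + 8/7) = -32*(-13/7) = 416/7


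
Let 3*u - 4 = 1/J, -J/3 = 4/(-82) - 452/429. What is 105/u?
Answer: 6107850/83423 ≈ 73.215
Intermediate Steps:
J = 19390/5863 (J = -3*(4/(-82) - 452/429) = -3*(4*(-1/82) - 452*1/429) = -3*(-2/41 - 452/429) = -3*(-19390/17589) = 19390/5863 ≈ 3.3072)
u = 83423/58170 (u = 4/3 + 1/(3*(19390/5863)) = 4/3 + (⅓)*(5863/19390) = 4/3 + 5863/58170 = 83423/58170 ≈ 1.4341)
105/u = 105/(83423/58170) = 105*(58170/83423) = 6107850/83423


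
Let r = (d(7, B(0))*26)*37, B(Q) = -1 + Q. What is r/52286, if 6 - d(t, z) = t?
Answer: -37/2011 ≈ -0.018399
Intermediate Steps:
d(t, z) = 6 - t
r = -962 (r = ((6 - 1*7)*26)*37 = ((6 - 7)*26)*37 = -1*26*37 = -26*37 = -962)
r/52286 = -962/52286 = -962*1/52286 = -37/2011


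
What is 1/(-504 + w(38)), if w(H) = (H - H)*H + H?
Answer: -1/466 ≈ -0.0021459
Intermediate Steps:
w(H) = H (w(H) = 0*H + H = 0 + H = H)
1/(-504 + w(38)) = 1/(-504 + 38) = 1/(-466) = -1/466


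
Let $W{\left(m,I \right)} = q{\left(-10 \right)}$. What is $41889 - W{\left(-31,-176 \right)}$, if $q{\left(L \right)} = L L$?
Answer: $41789$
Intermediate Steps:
$q{\left(L \right)} = L^{2}$
$W{\left(m,I \right)} = 100$ ($W{\left(m,I \right)} = \left(-10\right)^{2} = 100$)
$41889 - W{\left(-31,-176 \right)} = 41889 - 100 = 41789$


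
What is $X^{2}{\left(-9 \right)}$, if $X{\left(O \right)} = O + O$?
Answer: $324$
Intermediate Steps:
$X{\left(O \right)} = 2 O$
$X^{2}{\left(-9 \right)} = \left(2 \left(-9\right)\right)^{2} = \left(-18\right)^{2} = 324$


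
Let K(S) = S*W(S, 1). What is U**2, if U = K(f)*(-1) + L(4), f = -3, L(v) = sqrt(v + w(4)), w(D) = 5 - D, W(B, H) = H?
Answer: (3 + sqrt(5))**2 ≈ 27.416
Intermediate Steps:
L(v) = sqrt(1 + v) (L(v) = sqrt(v + (5 - 1*4)) = sqrt(v + (5 - 4)) = sqrt(v + 1) = sqrt(1 + v))
K(S) = S (K(S) = S*1 = S)
U = 3 + sqrt(5) (U = -3*(-1) + sqrt(1 + 4) = 3 + sqrt(5) ≈ 5.2361)
U**2 = (3 + sqrt(5))**2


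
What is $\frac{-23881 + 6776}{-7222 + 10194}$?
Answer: $- \frac{17105}{2972} \approx -5.7554$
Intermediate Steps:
$\frac{-23881 + 6776}{-7222 + 10194} = - \frac{17105}{2972}$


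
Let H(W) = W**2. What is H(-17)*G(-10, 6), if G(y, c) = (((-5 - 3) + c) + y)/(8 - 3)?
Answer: -3468/5 ≈ -693.60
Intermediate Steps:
G(y, c) = -8/5 + c/5 + y/5 (G(y, c) = ((-8 + c) + y)/5 = (-8 + c + y)*(1/5) = -8/5 + c/5 + y/5)
H(-17)*G(-10, 6) = (-17)**2*(-8/5 + (1/5)*6 + (1/5)*(-10)) = 289*(-8/5 + 6/5 - 2) = 289*(-12/5) = -3468/5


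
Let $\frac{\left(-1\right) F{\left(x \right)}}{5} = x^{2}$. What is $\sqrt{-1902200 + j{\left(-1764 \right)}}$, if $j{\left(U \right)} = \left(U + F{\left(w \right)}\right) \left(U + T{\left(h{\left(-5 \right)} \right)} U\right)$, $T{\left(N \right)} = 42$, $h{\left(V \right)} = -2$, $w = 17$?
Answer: $2 \sqrt{60376717} \approx 15540.0$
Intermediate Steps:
$F{\left(x \right)} = - 5 x^{2}$
$j{\left(U \right)} = 43 U \left(-1445 + U\right)$ ($j{\left(U \right)} = \left(U - 5 \cdot 17^{2}\right) \left(U + 42 U\right) = \left(U - 1445\right) 43 U = \left(-1445 + U\right) 43 U = 43 U \left(-1445 + U\right)$)
$\sqrt{-1902200 + j{\left(-1764 \right)}} = \sqrt{-1902200 + 43 \left(-1764\right) \left(-1445 - 1764\right)} = \sqrt{-1902200 + 43 \left(-1764\right) \left(-3209\right)} = \sqrt{-1902200 + 243409068} = \sqrt{241506868} = 2 \sqrt{60376717}$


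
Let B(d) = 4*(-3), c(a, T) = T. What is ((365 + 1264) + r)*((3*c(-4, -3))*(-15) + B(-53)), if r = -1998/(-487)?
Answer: 97824483/487 ≈ 2.0087e+5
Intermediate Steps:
B(d) = -12
r = 1998/487 (r = -1998*(-1/487) = 1998/487 ≈ 4.1027)
((365 + 1264) + r)*((3*c(-4, -3))*(-15) + B(-53)) = ((365 + 1264) + 1998/487)*((3*(-3))*(-15) - 12) = (1629 + 1998/487)*(-9*(-15) - 12) = 795321*(135 - 12)/487 = (795321/487)*123 = 97824483/487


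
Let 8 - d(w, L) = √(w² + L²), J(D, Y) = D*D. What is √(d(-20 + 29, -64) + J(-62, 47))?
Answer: √(3852 - √4177) ≈ 61.542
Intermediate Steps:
J(D, Y) = D²
d(w, L) = 8 - √(L² + w²) (d(w, L) = 8 - √(w² + L²) = 8 - √(L² + w²))
√(d(-20 + 29, -64) + J(-62, 47)) = √((8 - √((-64)² + (-20 + 29)²)) + (-62)²) = √((8 - √(4096 + 9²)) + 3844) = √((8 - √(4096 + 81)) + 3844) = √((8 - √4177) + 3844) = √(3852 - √4177)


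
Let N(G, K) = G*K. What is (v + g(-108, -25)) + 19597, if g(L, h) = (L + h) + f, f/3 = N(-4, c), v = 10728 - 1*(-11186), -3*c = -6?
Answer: 41354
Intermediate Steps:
c = 2 (c = -1/3*(-6) = 2)
v = 21914 (v = 10728 + 11186 = 21914)
f = -24 (f = 3*(-4*2) = 3*(-8) = -24)
g(L, h) = -24 + L + h (g(L, h) = (L + h) - 24 = -24 + L + h)
(v + g(-108, -25)) + 19597 = (21914 + (-24 - 108 - 25)) + 19597 = (21914 - 157) + 19597 = 21757 + 19597 = 41354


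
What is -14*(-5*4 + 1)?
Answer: 266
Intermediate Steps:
-14*(-5*4 + 1) = -14*(-20 + 1) = -14*(-19) = 266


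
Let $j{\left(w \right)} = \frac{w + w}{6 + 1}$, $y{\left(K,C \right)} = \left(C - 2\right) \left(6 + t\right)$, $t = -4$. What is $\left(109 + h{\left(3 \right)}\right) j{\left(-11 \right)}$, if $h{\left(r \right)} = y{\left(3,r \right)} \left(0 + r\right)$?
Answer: $- \frac{2530}{7} \approx -361.43$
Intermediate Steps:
$y{\left(K,C \right)} = -4 + 2 C$ ($y{\left(K,C \right)} = \left(C - 2\right) \left(6 - 4\right) = \left(-2 + C\right) 2 = -4 + 2 C$)
$j{\left(w \right)} = \frac{2 w}{7}$
$h{\left(r \right)} = r \left(-4 + 2 r\right)$ ($h{\left(r \right)} = \left(-4 + 2 r\right) \left(0 + r\right) = \left(-4 + 2 r\right) r = r \left(-4 + 2 r\right)$)
$\left(109 + h{\left(3 \right)}\right) j{\left(-11 \right)} = \left(109 + 2 \cdot 3 \left(-2 + 3\right)\right) \frac{2}{7} \left(-11\right) = \left(109 + 2 \cdot 3 \cdot 1\right) \left(- \frac{22}{7}\right) = \left(109 + 6\right) \left(- \frac{22}{7}\right) = 115 \left(- \frac{22}{7}\right) = - \frac{2530}{7}$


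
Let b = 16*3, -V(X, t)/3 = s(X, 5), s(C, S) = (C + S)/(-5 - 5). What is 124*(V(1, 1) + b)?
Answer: 30876/5 ≈ 6175.2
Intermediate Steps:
s(C, S) = -C/10 - S/10 (s(C, S) = (C + S)/(-10) = (C + S)*(-⅒) = -C/10 - S/10)
V(X, t) = 3/2 + 3*X/10 (V(X, t) = -3*(-X/10 - ⅒*5) = -3*(-X/10 - ½) = -3*(-½ - X/10) = 3/2 + 3*X/10)
b = 48
124*(V(1, 1) + b) = 124*((3/2 + (3/10)*1) + 48) = 124*((3/2 + 3/10) + 48) = 124*(9/5 + 48) = 124*(249/5) = 30876/5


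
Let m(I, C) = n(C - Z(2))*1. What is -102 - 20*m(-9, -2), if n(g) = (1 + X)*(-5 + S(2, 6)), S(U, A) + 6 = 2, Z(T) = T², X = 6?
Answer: 1158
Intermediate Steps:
S(U, A) = -4 (S(U, A) = -6 + 2 = -4)
n(g) = -63 (n(g) = (1 + 6)*(-5 - 4) = 7*(-9) = -63)
m(I, C) = -63 (m(I, C) = -63*1 = -63)
-102 - 20*m(-9, -2) = -102 - 20*(-63) = -102 + 1260 = 1158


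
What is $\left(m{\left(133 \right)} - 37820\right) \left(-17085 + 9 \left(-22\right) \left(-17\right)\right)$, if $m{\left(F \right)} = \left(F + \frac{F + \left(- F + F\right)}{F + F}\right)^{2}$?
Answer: $\frac{1097396529}{4} \approx 2.7435 \cdot 10^{8}$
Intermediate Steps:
$m{\left(F \right)} = \left(\frac{1}{2} + F\right)^{2}$ ($m{\left(F \right)} = \left(F + \frac{F + 0}{2 F}\right)^{2} = \left(F + F \frac{1}{2 F}\right)^{2} = \left(F + \frac{1}{2}\right)^{2} = \left(\frac{1}{2} + F\right)^{2}$)
$\left(m{\left(133 \right)} - 37820\right) \left(-17085 + 9 \left(-22\right) \left(-17\right)\right) = \left(\frac{\left(1 + 2 \cdot 133\right)^{2}}{4} - 37820\right) \left(-17085 + 9 \left(-22\right) \left(-17\right)\right) = \left(\frac{\left(1 + 266\right)^{2}}{4} - 37820\right) \left(-17085 - -3366\right) = \left(\frac{267^{2}}{4} - 37820\right) \left(-17085 + 3366\right) = \left(\frac{1}{4} \cdot 71289 - 37820\right) \left(-13719\right) = \left(\frac{71289}{4} - 37820\right) \left(-13719\right) = \left(- \frac{79991}{4}\right) \left(-13719\right) = \frac{1097396529}{4}$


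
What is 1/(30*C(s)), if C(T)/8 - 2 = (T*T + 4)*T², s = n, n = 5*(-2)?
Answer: 1/2496480 ≈ 4.0056e-7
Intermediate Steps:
n = -10
s = -10
C(T) = 16 + 8*T²*(4 + T²) (C(T) = 16 + 8*((T*T + 4)*T²) = 16 + 8*((T² + 4)*T²) = 16 + 8*((4 + T²)*T²) = 16 + 8*(T²*(4 + T²)) = 16 + 8*T²*(4 + T²))
1/(30*C(s)) = 1/(30*(16 + 8*(-10)⁴ + 32*(-10)²)) = 1/(30*(16 + 8*10000 + 32*100)) = 1/(30*(16 + 80000 + 3200)) = 1/(30*83216) = 1/2496480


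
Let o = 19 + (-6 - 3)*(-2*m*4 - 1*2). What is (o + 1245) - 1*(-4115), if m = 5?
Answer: 5757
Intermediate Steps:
o = 397 (o = 19 + (-6 - 3)*(-2*5*4 - 1*2) = 19 - 9*(-10*4 - 2) = 19 - 9*(-40 - 2) = 19 - 9*(-42) = 19 + 378 = 397)
(o + 1245) - 1*(-4115) = (397 + 1245) - 1*(-4115) = 1642 + 4115 = 5757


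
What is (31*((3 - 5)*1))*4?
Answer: -248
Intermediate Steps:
(31*((3 - 5)*1))*4 = (31*(-2*1))*4 = (31*(-2))*4 = -62*4 = -248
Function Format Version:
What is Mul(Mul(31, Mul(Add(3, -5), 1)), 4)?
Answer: -248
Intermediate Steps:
Mul(Mul(31, Mul(Add(3, -5), 1)), 4) = Mul(Mul(31, Mul(-2, 1)), 4) = Mul(Mul(31, -2), 4) = Mul(-62, 4) = -248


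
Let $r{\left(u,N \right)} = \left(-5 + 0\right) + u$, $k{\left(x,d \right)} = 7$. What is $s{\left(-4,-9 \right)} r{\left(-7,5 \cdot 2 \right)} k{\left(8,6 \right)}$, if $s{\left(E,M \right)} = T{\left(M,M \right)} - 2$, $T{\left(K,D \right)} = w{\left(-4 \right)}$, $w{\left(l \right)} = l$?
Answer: $504$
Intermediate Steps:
$T{\left(K,D \right)} = -4$
$r{\left(u,N \right)} = -5 + u$
$s{\left(E,M \right)} = -6$ ($s{\left(E,M \right)} = -4 - 2 = -6$)
$s{\left(-4,-9 \right)} r{\left(-7,5 \cdot 2 \right)} k{\left(8,6 \right)} = - 6 \left(-5 - 7\right) 7 = \left(-6\right) \left(-12\right) 7 = 72 \cdot 7 = 504$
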